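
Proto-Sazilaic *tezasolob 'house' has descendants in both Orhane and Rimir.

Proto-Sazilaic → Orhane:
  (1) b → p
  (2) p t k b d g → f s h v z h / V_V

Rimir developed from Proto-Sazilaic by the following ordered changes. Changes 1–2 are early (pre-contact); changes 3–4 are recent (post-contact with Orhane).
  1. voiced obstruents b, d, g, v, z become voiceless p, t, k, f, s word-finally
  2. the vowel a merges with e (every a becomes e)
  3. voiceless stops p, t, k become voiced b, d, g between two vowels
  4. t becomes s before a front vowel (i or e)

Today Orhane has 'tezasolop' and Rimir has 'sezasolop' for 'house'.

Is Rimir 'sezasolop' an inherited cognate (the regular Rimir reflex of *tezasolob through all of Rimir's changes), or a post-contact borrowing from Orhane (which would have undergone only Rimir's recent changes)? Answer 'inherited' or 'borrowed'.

borrowed

If inherited, *tezasolob would pass through all of Rimir's changes:
Rimir: *tezasolob
  tezasolob → tezasolop   [final devoicing]
  tezasolop → tezesolop   [vowel merger]
  tezesolop (rule 3 does not apply)
  tezesolop → sezesolop   [palatalisation]
  giving Rimir sezesolop.
If borrowed from Orhane 'tezasolop' after the early changes, it would undergo only the recent ones:
  rule 3 (intervocalic voicing): no change (tezasolop)
  rule 4 (palatalisation): tezasolop → sezasolop
  ⇒ as a loan: sezasolop
Rimir 'sezasolop' matches the loan outcome 'sezasolop', not the inherited 'sezesolop' — it skipped the early Rimir changes, so it was borrowed from Orhane.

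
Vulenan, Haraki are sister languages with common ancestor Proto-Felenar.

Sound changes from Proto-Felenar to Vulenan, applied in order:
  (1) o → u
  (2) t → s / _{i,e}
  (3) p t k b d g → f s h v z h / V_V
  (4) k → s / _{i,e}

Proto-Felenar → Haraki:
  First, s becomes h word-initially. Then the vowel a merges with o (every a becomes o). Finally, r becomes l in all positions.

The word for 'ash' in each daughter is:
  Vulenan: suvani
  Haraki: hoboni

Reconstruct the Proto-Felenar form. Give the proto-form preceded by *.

Position 4: Vulenan has a, Haraki has o. Vulenan preserves a here (none of its changes turn any other segment into a), so the proto-segment is *a.
Position 2: Vulenan has u, Haraki has o. Taking the neighbouring segments as reconstructed: Vulenan u could go back to *o or *u; Haraki o could go back to *a or *o — the one source consistent with every daughter is *o.
This points to *sobani. Verify forward in each daughter:
Vulenan: *sobani > subani > suvani  (by vowel merger, intervocalic lenition)
Haraki: *sobani
  sobani → hobani   [debuccalisation]
  hobani → hoboni   [vowel merger]
  hoboni (rule 3 does not apply)
  giving Haraki hoboni.
*sobani is the unique common source.

*sobani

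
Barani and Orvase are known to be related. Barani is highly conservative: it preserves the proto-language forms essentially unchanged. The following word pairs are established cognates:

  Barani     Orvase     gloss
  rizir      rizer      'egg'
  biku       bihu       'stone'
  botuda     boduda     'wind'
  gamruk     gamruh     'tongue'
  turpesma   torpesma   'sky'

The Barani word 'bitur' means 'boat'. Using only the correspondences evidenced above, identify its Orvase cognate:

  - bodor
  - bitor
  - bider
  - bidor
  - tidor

botuda ~ boduda — Barani t corresponds to Orvase d between vowels (before a back vowel).
turpesma ~ torpesma — Barani u corresponds to Orvase o after a consonant, before r.
Applying these to Barani 'bitur':
  bitur → bidur   (t→d between vowels (before a back vowel))
  bidur → bidor   (u→o after a consonant, before r)
So the Orvase cognate is 'bidor'.

bidor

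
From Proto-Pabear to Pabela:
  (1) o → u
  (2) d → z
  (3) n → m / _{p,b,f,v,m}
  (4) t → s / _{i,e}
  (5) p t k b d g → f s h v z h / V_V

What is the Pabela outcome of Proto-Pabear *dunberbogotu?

zumberbuhusu

Pabela: start from *dunberbogotu.
  rule 1 (vowel merger): dunberbogotu → dunberbugutu
  rule 2 (unconditioned shift): dunberbugutu → zunberbugutu
  rule 3 (nasal place assimilation): zunberbugutu → zumberbugutu
  rule 4: no change — zumberbugutu
  rule 5 (intervocalic lenition): zumberbugutu → zumberbuhusu
  ⇒ Pabela zumberbuhusu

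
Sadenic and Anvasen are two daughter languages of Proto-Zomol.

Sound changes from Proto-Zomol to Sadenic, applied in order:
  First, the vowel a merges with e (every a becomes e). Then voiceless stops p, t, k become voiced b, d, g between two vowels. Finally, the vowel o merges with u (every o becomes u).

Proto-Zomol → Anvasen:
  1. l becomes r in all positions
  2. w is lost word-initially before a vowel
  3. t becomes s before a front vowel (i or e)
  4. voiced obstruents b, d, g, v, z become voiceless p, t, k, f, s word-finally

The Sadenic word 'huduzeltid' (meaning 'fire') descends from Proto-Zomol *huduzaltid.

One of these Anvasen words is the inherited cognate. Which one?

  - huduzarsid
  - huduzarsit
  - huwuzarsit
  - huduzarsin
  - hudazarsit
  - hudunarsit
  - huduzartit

huduzarsit

Anvasen: *huduzaltid
  huduzaltid → huduzartid   [unconditioned shift]
  huduzartid (rule 2 does not apply)
  huduzartid → huduzarsid   [palatalisation]
  huduzarsid → huduzarsit   [final devoicing]
  giving Anvasen huduzarsit.
Among the options, 'huduzarsit' alone shows every Anvasen change applied in order.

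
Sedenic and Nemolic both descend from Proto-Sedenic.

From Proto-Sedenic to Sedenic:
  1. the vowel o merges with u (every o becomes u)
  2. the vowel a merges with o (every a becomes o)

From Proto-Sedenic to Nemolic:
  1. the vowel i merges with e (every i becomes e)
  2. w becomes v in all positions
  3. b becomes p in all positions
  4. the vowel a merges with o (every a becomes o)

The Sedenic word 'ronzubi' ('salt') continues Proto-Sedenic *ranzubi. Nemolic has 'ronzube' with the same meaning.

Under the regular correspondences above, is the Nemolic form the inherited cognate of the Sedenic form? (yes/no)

Derive the expected Nemolic reflex of *ranzubi:
Nemolic: *ranzubi > ranzube > ranzupe > ronzupe  (by vowel merger, unconditioned shift, vowel merger)
The regular Nemolic reflex would be 'ronzupe', but the attested form is 'ronzube'. The correspondence is irregular, so they are not cognates (the Nemolic form has a different source).

no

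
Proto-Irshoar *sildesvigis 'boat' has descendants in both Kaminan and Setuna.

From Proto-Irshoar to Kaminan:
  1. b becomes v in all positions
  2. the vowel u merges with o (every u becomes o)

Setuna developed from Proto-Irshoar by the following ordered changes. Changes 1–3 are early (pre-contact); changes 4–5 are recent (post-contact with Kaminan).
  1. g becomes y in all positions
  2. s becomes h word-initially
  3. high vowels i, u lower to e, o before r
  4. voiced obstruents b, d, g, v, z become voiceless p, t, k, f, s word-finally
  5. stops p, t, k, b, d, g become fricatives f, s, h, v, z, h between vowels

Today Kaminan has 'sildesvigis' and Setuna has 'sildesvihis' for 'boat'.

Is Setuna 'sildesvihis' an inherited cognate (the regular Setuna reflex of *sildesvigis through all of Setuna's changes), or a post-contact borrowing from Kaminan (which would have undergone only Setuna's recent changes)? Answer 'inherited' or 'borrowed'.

If inherited, *sildesvigis would pass through all of Setuna's changes:
Setuna: *sildesvigis > sildesviyis > hildesviyis  (by unconditioned shift, debuccalisation)
If borrowed from Kaminan 'sildesvigis' after the early changes, it would undergo only the recent ones:
  rule 4 (final devoicing): no change (sildesvigis)
  rule 5 (intervocalic lenition): sildesvigis → sildesvihis
  ⇒ as a loan: sildesvihis
Setuna 'sildesvihis' matches the loan outcome 'sildesvihis', not the inherited 'hildesviyis' — it skipped the early Setuna changes, so it was borrowed from Kaminan.

borrowed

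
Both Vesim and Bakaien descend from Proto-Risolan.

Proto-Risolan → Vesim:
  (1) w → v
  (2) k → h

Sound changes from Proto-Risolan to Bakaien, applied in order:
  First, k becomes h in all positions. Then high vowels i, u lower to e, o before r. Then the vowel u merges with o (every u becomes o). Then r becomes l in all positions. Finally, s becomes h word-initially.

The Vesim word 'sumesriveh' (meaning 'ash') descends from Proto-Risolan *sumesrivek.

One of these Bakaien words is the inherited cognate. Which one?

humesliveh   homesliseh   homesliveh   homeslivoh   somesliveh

homesliveh

Bakaien: *sumesrivek > sumesriveh > somesriveh > somesliveh > homesliveh  (by unconditioned shift, vowel merger, unconditioned shift, debuccalisation)
Only 'homesliveh' matches the regular Bakaien development of *sumesrivek.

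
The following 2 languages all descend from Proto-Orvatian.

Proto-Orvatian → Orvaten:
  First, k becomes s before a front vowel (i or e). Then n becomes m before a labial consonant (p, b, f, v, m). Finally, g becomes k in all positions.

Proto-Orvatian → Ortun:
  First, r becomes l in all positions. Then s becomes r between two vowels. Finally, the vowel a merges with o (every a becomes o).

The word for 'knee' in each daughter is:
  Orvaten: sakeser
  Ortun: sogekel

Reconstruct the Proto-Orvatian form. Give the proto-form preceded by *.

*sageker

Position 5: Orvaten has s, Ortun has k. Ortun preserves k here (none of its changes turn any other segment into k), so the proto-segment is *k.
Position 7: Orvaten has r, Ortun has l. Orvaten preserves r here (none of its changes turn any other segment into r), so the proto-segment is *r.
This points to *sageker. Verify forward in each daughter:
Orvaten: *sageker > sageser > sakeser  (by palatalisation, unconditioned shift)
Ortun: start from *sageker.
  rule 1 (unconditioned shift): sageker → sagekel
  rule 2: no change — sagekel
  rule 3 (vowel merger): sagekel → sogekel
  ⇒ Ortun sogekel
*sageker is the unique common source.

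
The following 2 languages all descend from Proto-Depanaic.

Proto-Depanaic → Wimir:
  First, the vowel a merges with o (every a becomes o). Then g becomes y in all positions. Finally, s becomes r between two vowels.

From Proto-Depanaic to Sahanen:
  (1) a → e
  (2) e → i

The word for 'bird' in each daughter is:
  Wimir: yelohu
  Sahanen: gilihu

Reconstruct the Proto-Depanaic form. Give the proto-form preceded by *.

*gelahu

Position 1: Wimir has y, Sahanen has g. Sahanen preserves g here (none of its changes turn any other segment into g), so the proto-segment is *g.
Position 2: Wimir has e, Sahanen has i. Wimir preserves e here (none of its changes turn any other segment into e), so the proto-segment is *e.
This points to *gelahu. Verify forward in each daughter:
Wimir: start from *gelahu.
  rule 1 (vowel merger): gelahu → gelohu
  rule 2 (unconditioned shift): gelohu → yelohu
  rule 3: no change — yelohu
  ⇒ Wimir yelohu
Sahanen: start from *gelahu.
  rule 1 (vowel merger): gelahu → gelehu
  rule 2 (vowel merger): gelehu → gilihu
  ⇒ Sahanen gilihu
*gelahu is the unique common source.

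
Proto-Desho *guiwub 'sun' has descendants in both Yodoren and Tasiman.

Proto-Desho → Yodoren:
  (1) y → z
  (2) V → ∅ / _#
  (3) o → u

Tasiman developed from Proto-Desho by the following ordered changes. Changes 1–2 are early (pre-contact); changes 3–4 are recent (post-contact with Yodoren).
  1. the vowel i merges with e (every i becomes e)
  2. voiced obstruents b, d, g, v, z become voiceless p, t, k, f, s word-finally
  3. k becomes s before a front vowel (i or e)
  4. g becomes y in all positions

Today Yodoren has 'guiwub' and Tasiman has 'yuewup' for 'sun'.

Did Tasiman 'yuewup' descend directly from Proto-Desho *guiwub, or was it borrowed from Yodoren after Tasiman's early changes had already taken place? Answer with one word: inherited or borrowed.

inherited

If inherited, *guiwub would pass through all of Tasiman's changes:
Tasiman: *guiwub
  guiwub → guewub   [vowel merger]
  guewub → guewup   [final devoicing]
  guewup (rule 3 does not apply)
  guewup → yuewup   [unconditioned shift]
  giving Tasiman yuewup.
If borrowed from Yodoren 'guiwub' after the early changes, it would undergo only the recent ones:
  rule 3 (palatalisation): no change (guiwub)
  rule 4 (unconditioned shift): guiwub → yuiwub
  ⇒ as a loan: yuiwub
Tasiman 'yuewup' matches the inherited outcome exactly, so it is an inherited cognate, not a loan.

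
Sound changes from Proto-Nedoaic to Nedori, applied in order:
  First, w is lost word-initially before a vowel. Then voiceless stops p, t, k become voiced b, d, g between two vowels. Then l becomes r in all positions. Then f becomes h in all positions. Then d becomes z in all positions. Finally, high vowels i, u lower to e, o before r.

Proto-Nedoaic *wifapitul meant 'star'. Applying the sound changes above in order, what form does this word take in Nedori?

Nedori: *wifapitul > ifapitul > ifabidul > ifabidur > ihabidur > ihabizur > ihabizor  (by glide loss, intervocalic voicing, unconditioned shift, unconditioned shift, unconditioned shift, pre-rhotic lowering)

ihabizor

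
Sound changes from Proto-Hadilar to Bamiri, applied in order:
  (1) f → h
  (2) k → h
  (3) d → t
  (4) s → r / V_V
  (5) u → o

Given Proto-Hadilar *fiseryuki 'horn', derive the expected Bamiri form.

Bamiri: start from *fiseryuki.
  rule 1 (unconditioned shift): fiseryuki → hiseryuki
  rule 2 (unconditioned shift): hiseryuki → hiseryuhi
  rule 3: no change — hiseryuhi
  rule 4 (rhotacism): hiseryuhi → hireryuhi
  rule 5 (vowel merger): hireryuhi → hireryohi
  ⇒ Bamiri hireryohi

hireryohi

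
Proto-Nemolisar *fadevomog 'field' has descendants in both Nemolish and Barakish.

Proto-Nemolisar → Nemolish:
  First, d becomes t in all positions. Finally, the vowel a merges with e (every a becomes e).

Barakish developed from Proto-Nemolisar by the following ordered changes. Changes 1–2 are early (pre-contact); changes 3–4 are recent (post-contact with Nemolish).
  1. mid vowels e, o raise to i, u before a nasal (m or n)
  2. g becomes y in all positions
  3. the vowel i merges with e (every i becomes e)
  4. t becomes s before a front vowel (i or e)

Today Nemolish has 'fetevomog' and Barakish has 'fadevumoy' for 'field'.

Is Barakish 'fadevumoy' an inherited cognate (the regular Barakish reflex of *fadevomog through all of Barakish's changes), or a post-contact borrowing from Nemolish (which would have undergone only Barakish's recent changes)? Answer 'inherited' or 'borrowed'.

If inherited, *fadevomog would pass through all of Barakish's changes:
Barakish: *fadevomog > fadevumog > fadevumoy  (by pre-nasal raising, unconditioned shift)
If borrowed from Nemolish 'fetevomog' after the early changes, it would undergo only the recent ones:
  rule 3 (vowel merger): no change (fetevomog)
  rule 4 (palatalisation): fetevomog → fesevomog
  ⇒ as a loan: fesevomog
Barakish 'fadevumoy' matches the inherited outcome exactly, so it is an inherited cognate, not a loan.

inherited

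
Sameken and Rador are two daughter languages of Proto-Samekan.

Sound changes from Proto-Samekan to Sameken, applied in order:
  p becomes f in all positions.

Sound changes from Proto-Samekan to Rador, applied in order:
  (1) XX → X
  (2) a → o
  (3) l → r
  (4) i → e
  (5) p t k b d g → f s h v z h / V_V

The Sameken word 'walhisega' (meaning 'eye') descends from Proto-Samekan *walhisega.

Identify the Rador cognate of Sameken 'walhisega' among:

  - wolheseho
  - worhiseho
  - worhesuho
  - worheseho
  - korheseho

Rador: *walhisega
  walhisega (rule 1 does not apply)
  walhisega → wolhisego   [vowel merger]
  wolhisego → worhisego   [unconditioned shift]
  worhisego → worhesego   [vowel merger]
  worhesego → worheseho   [intervocalic lenition]
  giving Rador worheseho.
Only 'worheseho' matches the regular Rador development of *walhisega.

worheseho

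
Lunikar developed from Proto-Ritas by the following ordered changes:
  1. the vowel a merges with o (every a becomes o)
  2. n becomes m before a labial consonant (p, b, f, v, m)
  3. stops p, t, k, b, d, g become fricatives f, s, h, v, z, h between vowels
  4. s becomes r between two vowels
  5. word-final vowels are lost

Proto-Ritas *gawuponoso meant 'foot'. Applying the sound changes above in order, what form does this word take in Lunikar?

gowufonor

Lunikar: *gawuponoso
  gawuponoso → gowuponoso   [vowel merger]
  gowuponoso (rule 2 does not apply)
  gowuponoso → gowufonoso   [intervocalic lenition]
  gowufonoso → gowufonoro   [rhotacism]
  gowufonoro → gowufonor   [apocope]
  giving Lunikar gowufonor.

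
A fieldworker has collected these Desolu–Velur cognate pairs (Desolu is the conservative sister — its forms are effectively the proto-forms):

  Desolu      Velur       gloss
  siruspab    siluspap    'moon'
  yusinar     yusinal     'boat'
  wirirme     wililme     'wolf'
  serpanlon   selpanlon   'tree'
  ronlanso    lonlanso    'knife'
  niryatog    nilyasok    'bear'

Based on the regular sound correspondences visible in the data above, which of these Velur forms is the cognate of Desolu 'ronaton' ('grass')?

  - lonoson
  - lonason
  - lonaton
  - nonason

ronlanso ~ lonlanso — Desolu r corresponds to Velur l word-initially before a back vowel.
niryatog ~ nilyasok — Desolu t corresponds to Velur s between vowels (before a back vowel).
Applying these to Desolu 'ronaton':
  ronaton → lonaton   (r→l word-initially before a back vowel)
  lonaton → lonason   (t→s between vowels (before a back vowel))
So the Velur cognate is 'lonason'.

lonason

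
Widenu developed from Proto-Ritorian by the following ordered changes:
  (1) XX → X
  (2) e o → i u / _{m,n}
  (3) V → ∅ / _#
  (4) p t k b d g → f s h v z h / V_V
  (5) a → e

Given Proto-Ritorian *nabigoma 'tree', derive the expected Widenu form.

nevihum

Widenu: start from *nabigoma.
  rule 1: no change — nabigoma
  rule 2 (pre-nasal raising): nabigoma → nabiguma
  rule 3 (apocope): nabiguma → nabigum
  rule 4 (intervocalic lenition): nabigum → navihum
  rule 5 (vowel merger): navihum → nevihum
  ⇒ Widenu nevihum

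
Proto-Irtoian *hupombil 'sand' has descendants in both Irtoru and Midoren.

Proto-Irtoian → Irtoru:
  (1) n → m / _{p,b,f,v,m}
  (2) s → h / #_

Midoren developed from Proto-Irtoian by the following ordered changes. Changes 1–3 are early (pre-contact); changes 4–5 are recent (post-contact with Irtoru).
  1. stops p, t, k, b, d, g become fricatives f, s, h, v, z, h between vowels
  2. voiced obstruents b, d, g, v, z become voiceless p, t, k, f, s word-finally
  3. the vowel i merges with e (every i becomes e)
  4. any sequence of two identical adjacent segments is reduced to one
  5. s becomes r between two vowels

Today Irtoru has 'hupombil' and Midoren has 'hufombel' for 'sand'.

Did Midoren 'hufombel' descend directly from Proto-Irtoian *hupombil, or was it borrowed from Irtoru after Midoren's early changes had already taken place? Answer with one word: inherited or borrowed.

inherited

If inherited, *hupombil would pass through all of Midoren's changes:
Midoren: *hupombil
  hupombil → hufombil   [intervocalic lenition]
  hufombil (rule 2 does not apply)
  hufombil → hufombel   [vowel merger]
  hufombel (rule 4 does not apply)
  hufombel (rule 5 does not apply)
  giving Midoren hufombel.
If borrowed from Irtoru 'hupombil' after the early changes, it would undergo only the recent ones:
  rule 4 (degemination): no change (hupombil)
  rule 5 (rhotacism): no change (hupombil)
  ⇒ as a loan: hupombil
Midoren 'hufombel' matches the inherited outcome exactly, so it is an inherited cognate, not a loan.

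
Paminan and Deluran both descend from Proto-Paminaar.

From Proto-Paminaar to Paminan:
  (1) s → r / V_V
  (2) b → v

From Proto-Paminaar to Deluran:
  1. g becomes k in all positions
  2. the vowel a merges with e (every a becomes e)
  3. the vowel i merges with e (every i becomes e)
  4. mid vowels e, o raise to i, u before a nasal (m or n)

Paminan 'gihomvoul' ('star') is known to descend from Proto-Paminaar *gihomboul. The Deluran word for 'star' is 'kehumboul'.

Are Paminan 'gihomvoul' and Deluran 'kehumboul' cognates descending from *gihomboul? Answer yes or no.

Derive the expected Deluran reflex of *gihomboul:
Deluran: *gihomboul
  gihomboul → kihomboul   [unconditioned shift]
  kihomboul (rule 2 does not apply)
  kihomboul → kehomboul   [vowel merger]
  kehomboul → kehumboul   [pre-nasal raising]
  giving Deluran kehumboul.
Deluran 'kehumboul' matches the regular reflex exactly, so the pair is cognate.

yes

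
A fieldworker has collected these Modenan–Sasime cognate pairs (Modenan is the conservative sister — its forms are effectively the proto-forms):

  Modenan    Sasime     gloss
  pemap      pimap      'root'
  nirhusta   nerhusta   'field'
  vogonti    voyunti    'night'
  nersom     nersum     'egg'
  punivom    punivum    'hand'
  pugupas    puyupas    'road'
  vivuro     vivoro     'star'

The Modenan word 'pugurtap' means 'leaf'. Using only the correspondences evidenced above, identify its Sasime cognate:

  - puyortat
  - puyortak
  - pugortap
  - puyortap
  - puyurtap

pugupas ~ puyupas — Modenan g corresponds to Sasime y between vowels (before a back vowel).
vivuro ~ vivoro — Modenan u corresponds to Sasime o after a consonant, before r.
Applying these to Modenan 'pugurtap':
  pugurtap → puyurtap   (g→y between vowels (before a back vowel))
  puyurtap → puyortap   (u→o after a consonant, before r)
So the Sasime cognate is 'puyortap'.

puyortap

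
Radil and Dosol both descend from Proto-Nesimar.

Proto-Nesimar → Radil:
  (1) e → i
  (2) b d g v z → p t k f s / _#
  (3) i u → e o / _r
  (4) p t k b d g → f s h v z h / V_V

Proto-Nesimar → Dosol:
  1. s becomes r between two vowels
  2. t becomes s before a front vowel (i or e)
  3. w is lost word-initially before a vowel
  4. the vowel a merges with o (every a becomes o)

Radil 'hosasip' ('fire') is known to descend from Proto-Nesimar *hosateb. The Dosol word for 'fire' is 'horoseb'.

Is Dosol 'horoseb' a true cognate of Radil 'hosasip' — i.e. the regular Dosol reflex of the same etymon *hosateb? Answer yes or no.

Derive the expected Dosol reflex of *hosateb:
Dosol: *hosateb
  hosateb → horateb   [rhotacism]
  horateb → horaseb   [palatalisation]
  horaseb (rule 3 does not apply)
  horaseb → horoseb   [vowel merger]
  giving Dosol horoseb.
Dosol 'horoseb' matches the regular reflex exactly, so the pair is cognate.

yes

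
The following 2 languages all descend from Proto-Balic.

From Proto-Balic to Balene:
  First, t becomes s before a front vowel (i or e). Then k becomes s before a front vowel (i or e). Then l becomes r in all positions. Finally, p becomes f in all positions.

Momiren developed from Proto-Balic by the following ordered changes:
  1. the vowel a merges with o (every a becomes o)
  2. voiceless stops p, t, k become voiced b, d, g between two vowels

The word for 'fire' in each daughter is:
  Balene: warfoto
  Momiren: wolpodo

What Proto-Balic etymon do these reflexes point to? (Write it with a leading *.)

*walpoto

Position 4: Balene has f, Momiren has p. Momiren preserves p here (none of its changes turn any other segment into p), so the proto-segment is *p.
Position 2: Balene has a, Momiren has o. Balene preserves a here (none of its changes turn any other segment into a), so the proto-segment is *a.
Position 6: Balene has t, Momiren has d. Balene preserves t here (none of its changes turn any other segment into t), so the proto-segment is *t.
This points to *walpoto. Verify forward in each daughter:
Balene: *walpoto > warpoto > warfoto  (by unconditioned shift, unconditioned shift)
Momiren: start from *walpoto.
  rule 1 (vowel merger): walpoto → wolpoto
  rule 2 (intervocalic voicing): wolpoto → wolpodo
  ⇒ Momiren wolpodo
Only *walpoto yields all of Balene warfoto, Momiren wolpodo.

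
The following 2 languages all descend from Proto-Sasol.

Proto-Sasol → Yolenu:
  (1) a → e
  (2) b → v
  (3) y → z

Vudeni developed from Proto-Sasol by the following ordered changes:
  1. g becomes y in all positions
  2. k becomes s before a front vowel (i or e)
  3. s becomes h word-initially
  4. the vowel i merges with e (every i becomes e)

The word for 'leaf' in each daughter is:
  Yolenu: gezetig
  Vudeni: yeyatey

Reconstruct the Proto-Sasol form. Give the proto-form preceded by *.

*geyatig

Position 6: Yolenu has i, Vudeni has e. Yolenu preserves i here (none of its changes turn any other segment into i), so the proto-segment is *i.
Position 3: Yolenu has z, Vudeni has y. Taking the neighbouring segments as reconstructed: Yolenu z could go back to *z or *y; Vudeni y could go back to *g or *y — the one source consistent with every daughter is *y.
Continuing position by position gives *geyatig; check it forward:
Yolenu: start from *geyatig.
  rule 1 (vowel merger): geyatig → geyetig
  rule 2: no change — geyetig
  rule 3 (unconditioned shift): geyetig → gezetig
  ⇒ Yolenu gezetig
Vudeni: start from *geyatig.
  rule 1 (unconditioned shift): geyatig → yeyatiy
  rule 2: no change — yeyatiy
  rule 3: no change — yeyatiy
  rule 4 (vowel merger): yeyatiy → yeyatey
  ⇒ Vudeni yeyatey
No other proto-form is consistent with every reflex, so the reconstruction is *geyatig.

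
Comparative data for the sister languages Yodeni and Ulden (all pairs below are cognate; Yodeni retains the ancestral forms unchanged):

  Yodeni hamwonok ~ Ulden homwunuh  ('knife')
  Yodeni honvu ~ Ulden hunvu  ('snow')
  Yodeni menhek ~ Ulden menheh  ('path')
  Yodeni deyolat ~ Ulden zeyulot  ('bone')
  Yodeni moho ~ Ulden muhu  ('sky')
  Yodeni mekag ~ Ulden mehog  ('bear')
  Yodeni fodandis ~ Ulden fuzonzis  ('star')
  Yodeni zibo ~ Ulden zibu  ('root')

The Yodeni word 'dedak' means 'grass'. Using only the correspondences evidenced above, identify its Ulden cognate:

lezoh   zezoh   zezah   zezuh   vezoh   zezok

deyolat ~ zeyulot — Yodeni d corresponds to Ulden z word-initially before a front vowel.
fodandis ~ fuzonzis — Yodeni d corresponds to Ulden z between vowels (before a back vowel).
deyolat ~ zeyulot, mekag ~ mehog — Yodeni a corresponds to Ulden o after a consonant, before a consonant other than r, m, n, p, b, f, v.
hamwonok ~ homwunuh, menhek ~ menheh — Yodeni k corresponds to Ulden h word-finally.
Applying these to Yodeni 'dedak':
  dedak → zedak   (d→z word-initially before a front vowel)
  zedak → zezak   (d→z between vowels (before a back vowel))
  zezak → zezok   (a→o after a consonant, before a consonant other than r, m, n, p, b, f, v)
  zezok → zezoh   (k→h word-finally)
So the Ulden cognate is 'zezoh'.

zezoh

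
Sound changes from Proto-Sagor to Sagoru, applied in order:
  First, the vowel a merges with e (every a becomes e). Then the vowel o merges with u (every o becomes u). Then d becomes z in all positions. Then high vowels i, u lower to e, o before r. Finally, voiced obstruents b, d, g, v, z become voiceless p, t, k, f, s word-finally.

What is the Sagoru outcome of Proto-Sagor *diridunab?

Sagoru: *diridunab > diriduneb > zirizuneb > zerizuneb > zerizunep  (by vowel merger, unconditioned shift, pre-rhotic lowering, final devoicing)

zerizunep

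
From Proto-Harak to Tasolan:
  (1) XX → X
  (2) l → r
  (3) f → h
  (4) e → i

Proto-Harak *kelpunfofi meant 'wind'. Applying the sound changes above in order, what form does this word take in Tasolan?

kirpunhohi

Tasolan: *kelpunfofi
  kelpunfofi (rule 1 does not apply)
  kelpunfofi → kerpunfofi   [unconditioned shift]
  kerpunfofi → kerpunhohi   [unconditioned shift]
  kerpunhohi → kirpunhohi   [vowel merger]
  giving Tasolan kirpunhohi.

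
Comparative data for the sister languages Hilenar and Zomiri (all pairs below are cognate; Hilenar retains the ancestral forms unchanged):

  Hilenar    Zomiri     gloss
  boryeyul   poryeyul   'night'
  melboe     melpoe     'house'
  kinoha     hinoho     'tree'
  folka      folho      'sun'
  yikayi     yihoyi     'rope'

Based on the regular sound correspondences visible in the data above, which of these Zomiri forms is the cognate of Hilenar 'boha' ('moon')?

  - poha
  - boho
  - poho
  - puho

poho

boryeyul ~ poryeyul — Hilenar b corresponds to Zomiri p word-initially before a back vowel.
kinoha ~ hinoho, folka ~ folho — Hilenar a corresponds to Zomiri o word-finally.
Applying these to Hilenar 'boha':
  boha → poha   (b→p word-initially before a back vowel)
  poha → poho   (a→o word-finally)
So the Zomiri cognate is 'poho'.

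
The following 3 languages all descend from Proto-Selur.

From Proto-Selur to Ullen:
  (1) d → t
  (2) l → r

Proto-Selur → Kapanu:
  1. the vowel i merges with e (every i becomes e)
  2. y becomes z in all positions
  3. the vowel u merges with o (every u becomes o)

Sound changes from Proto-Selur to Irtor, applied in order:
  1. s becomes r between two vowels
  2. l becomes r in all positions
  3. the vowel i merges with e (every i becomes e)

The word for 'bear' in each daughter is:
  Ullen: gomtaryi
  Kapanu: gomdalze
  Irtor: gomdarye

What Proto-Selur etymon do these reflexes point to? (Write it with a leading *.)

Position 6: Ullen has r, Kapanu has l, Irtor has r. Kapanu preserves l here (none of its changes turn any other segment into l), so the proto-segment is *l.
Position 4: Ullen has t, Kapanu has d, Irtor has d. Kapanu preserves d here (none of its changes turn any other segment into d), so the proto-segment is *d.
Position 8: Ullen has i, Kapanu has e, Irtor has e. Ullen preserves i here (none of its changes turn any other segment into i), so the proto-segment is *i.
Continuing position by position gives *gomdalyi; check it forward:
Ullen: start from *gomdalyi.
  rule 1 (unconditioned shift): gomdalyi → gomtalyi
  rule 2 (unconditioned shift): gomtalyi → gomtaryi
  ⇒ Ullen gomtaryi
Kapanu: start from *gomdalyi.
  rule 1 (vowel merger): gomdalyi → gomdalye
  rule 2 (unconditioned shift): gomdalye → gomdalze
  rule 3: no change — gomdalze
  ⇒ Kapanu gomdalze
Irtor: *gomdalyi > gomdaryi > gomdarye  (by unconditioned shift, vowel merger)
Only *gomdalyi yields all of Ullen gomtaryi, Kapanu gomdalze, Irtor gomdarye.

*gomdalyi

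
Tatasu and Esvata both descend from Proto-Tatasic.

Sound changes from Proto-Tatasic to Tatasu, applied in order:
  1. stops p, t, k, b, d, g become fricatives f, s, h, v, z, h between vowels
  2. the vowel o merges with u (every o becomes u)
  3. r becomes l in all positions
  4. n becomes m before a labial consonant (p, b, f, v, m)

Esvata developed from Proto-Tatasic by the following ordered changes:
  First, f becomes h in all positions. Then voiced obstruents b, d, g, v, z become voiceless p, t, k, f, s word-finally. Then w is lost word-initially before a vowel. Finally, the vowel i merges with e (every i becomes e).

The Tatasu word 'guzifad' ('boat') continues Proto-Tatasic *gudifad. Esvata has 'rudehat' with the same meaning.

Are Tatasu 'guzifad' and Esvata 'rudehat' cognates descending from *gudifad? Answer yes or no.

Derive the expected Esvata reflex of *gudifad:
Esvata: *gudifad > gudihad > gudihat > gudehat  (by unconditioned shift, final devoicing, vowel merger)
The regular Esvata reflex would be 'gudehat', but the attested form is 'rudehat'. The correspondence is irregular, so they are not cognates (the Esvata form has a different source).

no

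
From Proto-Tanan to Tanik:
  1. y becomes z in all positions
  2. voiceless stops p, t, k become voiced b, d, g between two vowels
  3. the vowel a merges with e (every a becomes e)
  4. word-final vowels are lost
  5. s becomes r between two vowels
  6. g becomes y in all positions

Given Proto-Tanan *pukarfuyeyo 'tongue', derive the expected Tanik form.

Tanik: *pukarfuyeyo
  pukarfuyeyo → pukarfuzezo   [unconditioned shift]
  pukarfuzezo → pugarfuzezo   [intervocalic voicing]
  pugarfuzezo → pugerfuzezo   [vowel merger]
  pugerfuzezo → pugerfuzez   [apocope]
  pugerfuzez (rule 5 does not apply)
  pugerfuzez → puyerfuzez   [unconditioned shift]
  giving Tanik puyerfuzez.

puyerfuzez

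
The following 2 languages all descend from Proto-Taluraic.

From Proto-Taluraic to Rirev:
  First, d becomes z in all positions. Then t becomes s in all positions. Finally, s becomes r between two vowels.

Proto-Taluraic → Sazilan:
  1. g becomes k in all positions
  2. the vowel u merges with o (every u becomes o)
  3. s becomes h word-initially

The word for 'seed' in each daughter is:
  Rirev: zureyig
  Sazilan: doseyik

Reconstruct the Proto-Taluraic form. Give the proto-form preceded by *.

Position 3: Rirev has r, Sazilan has s. Sazilan preserves s here (none of its changes turn any other segment into s), so the proto-segment is *s.
Position 7: Rirev has g, Sazilan has k. Rirev preserves g here (none of its changes turn any other segment into g), so the proto-segment is *g.
Verify the candidate proto-form against each daughter:
Rirev: *duseyig > zuseyig > zureyig  (by unconditioned shift, rhotacism)
Sazilan: *duseyig
  duseyig → duseyik   [unconditioned shift]
  duseyik → doseyik   [vowel merger]
  doseyik (rule 3 does not apply)
  giving Sazilan doseyik.
Only *duseyig yields all of Rirev zureyig, Sazilan doseyik.

*duseyig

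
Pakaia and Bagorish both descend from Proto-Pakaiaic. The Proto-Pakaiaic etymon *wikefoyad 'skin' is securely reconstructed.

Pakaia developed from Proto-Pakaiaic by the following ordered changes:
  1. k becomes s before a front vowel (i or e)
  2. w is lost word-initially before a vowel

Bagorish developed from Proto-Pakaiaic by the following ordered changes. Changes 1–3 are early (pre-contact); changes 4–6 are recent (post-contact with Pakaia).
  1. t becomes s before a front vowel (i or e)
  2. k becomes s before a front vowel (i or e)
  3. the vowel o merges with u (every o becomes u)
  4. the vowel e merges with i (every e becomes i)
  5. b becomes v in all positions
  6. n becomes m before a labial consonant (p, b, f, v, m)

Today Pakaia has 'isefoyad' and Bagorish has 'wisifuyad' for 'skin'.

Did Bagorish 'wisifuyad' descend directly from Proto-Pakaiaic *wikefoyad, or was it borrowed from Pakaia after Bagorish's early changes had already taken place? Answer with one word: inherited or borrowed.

inherited

If inherited, *wikefoyad would pass through all of Bagorish's changes:
Bagorish: *wikefoyad
  wikefoyad (rule 1 does not apply)
  wikefoyad → wisefoyad   [palatalisation]
  wisefoyad → wisefuyad   [vowel merger]
  wisefuyad → wisifuyad   [vowel merger]
  wisifuyad (rule 5 does not apply)
  wisifuyad (rule 6 does not apply)
  giving Bagorish wisifuyad.
If borrowed from Pakaia 'isefoyad' after the early changes, it would undergo only the recent ones:
  rule 4 (vowel merger): isefoyad → isifoyad
  rule 5 (unconditioned shift): no change (isifoyad)
  rule 6 (nasal place assimilation): no change (isifoyad)
  ⇒ as a loan: isifoyad
Bagorish 'wisifuyad' matches the inherited outcome exactly, so it is an inherited cognate, not a loan.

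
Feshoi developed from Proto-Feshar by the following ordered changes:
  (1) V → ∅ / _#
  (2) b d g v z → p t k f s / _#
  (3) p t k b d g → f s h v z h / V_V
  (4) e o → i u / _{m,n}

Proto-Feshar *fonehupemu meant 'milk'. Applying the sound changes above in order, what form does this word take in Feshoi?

funehufim

Feshoi: start from *fonehupemu.
  rule 1 (apocope): fonehupemu → fonehupem
  rule 2: no change — fonehupem
  rule 3 (intervocalic lenition): fonehupem → fonehufem
  rule 4 (pre-nasal raising): fonehufem → funehufim
  ⇒ Feshoi funehufim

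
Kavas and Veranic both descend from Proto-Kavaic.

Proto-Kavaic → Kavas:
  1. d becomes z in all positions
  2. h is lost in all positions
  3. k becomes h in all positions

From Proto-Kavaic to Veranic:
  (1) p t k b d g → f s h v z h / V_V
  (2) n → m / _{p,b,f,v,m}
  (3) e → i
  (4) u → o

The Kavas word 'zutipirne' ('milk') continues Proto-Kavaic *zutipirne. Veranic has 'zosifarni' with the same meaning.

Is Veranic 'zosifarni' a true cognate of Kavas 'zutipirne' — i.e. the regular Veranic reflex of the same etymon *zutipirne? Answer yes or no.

no

Derive the expected Veranic reflex of *zutipirne:
Veranic: *zutipirne > zusifirne > zusifirni > zosifirni  (by intervocalic lenition, vowel merger, vowel merger)
The regular Veranic reflex would be 'zosifirni', but the attested form is 'zosifarni'. The correspondence is irregular, so they are not cognates (the Veranic form has a different source).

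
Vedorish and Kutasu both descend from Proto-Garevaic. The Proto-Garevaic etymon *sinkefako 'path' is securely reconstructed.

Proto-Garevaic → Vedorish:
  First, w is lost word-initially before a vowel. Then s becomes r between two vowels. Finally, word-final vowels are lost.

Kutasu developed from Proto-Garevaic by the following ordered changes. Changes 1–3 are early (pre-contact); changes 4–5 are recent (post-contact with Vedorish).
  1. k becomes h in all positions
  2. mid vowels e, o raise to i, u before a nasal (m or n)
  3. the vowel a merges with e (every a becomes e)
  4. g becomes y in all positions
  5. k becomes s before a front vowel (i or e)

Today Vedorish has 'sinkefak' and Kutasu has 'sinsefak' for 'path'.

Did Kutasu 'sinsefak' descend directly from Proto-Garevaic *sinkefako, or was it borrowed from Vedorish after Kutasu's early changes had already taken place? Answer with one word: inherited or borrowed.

borrowed

If inherited, *sinkefako would pass through all of Kutasu's changes:
Kutasu: *sinkefako > sinhefaho > sinhefeho  (by unconditioned shift, vowel merger)
If borrowed from Vedorish 'sinkefak' after the early changes, it would undergo only the recent ones:
  rule 4 (unconditioned shift): no change (sinkefak)
  rule 5 (palatalisation): sinkefak → sinsefak
  ⇒ as a loan: sinsefak
Kutasu 'sinsefak' matches the loan outcome 'sinsefak', not the inherited 'sinhefeho' — it skipped the early Kutasu changes, so it was borrowed from Vedorish.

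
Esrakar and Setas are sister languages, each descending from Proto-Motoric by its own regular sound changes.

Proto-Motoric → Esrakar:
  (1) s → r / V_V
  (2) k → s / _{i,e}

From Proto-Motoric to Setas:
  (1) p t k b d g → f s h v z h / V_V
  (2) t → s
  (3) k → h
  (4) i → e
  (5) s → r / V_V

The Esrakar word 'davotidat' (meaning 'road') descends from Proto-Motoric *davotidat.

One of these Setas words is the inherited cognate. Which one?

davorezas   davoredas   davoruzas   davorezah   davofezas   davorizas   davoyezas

davorezas

Setas: *davotidat > davosizat > davosizas > davosezas > davorezas  (by intervocalic lenition, unconditioned shift, vowel merger, rhotacism)
Only 'davorezas' matches the regular Setas development of *davotidat.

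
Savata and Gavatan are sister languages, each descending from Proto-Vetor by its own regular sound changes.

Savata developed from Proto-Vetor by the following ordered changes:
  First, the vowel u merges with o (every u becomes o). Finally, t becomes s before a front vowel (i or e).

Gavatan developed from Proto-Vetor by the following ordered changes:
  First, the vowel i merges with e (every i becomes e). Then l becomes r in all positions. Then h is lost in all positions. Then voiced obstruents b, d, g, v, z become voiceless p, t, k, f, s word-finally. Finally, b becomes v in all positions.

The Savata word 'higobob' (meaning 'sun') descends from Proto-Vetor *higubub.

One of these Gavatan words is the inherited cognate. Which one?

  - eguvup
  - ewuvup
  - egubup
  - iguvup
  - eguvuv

eguvup

Gavatan: *higubub
  higubub → hegubub   [vowel merger]
  hegubub (rule 2 does not apply)
  hegubub → egubub   [h-loss]
  egubub → egubup   [final devoicing]
  egubup → eguvup   [unconditioned shift]
  giving Gavatan eguvup.
Among the options, 'eguvup' alone shows every Gavatan change applied in order.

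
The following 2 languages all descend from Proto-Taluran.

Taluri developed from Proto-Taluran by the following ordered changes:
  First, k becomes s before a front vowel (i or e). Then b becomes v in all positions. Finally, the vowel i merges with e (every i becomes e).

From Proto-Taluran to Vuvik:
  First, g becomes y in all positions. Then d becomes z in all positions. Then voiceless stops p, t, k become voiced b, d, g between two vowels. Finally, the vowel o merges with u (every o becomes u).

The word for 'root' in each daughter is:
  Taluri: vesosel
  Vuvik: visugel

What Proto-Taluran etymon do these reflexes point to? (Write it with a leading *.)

Position 2: Taluri has e, Vuvik has i. Vuvik preserves i here (none of its changes turn any other segment into i), so the proto-segment is *i.
Position 5: Taluri has s, Vuvik has g. In Vuvik, g can only continue *k, so the proto-segment is *k.
Position 4: Taluri has o, Vuvik has u. Taluri preserves o here (none of its changes turn any other segment into o), so the proto-segment is *o.
The remaining positions agree across the daughters. Check the candidate against every language:
Taluri: *visokel > visosel > vesosel  (by palatalisation, vowel merger)
Vuvik: start from *visokel.
  rule 1: no change — visokel
  rule 2: no change — visokel
  rule 3 (intervocalic voicing): visokel → visogel
  rule 4 (vowel merger): visogel → visugel
  ⇒ Vuvik visugel
*visokel is the unique common source.

*visokel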